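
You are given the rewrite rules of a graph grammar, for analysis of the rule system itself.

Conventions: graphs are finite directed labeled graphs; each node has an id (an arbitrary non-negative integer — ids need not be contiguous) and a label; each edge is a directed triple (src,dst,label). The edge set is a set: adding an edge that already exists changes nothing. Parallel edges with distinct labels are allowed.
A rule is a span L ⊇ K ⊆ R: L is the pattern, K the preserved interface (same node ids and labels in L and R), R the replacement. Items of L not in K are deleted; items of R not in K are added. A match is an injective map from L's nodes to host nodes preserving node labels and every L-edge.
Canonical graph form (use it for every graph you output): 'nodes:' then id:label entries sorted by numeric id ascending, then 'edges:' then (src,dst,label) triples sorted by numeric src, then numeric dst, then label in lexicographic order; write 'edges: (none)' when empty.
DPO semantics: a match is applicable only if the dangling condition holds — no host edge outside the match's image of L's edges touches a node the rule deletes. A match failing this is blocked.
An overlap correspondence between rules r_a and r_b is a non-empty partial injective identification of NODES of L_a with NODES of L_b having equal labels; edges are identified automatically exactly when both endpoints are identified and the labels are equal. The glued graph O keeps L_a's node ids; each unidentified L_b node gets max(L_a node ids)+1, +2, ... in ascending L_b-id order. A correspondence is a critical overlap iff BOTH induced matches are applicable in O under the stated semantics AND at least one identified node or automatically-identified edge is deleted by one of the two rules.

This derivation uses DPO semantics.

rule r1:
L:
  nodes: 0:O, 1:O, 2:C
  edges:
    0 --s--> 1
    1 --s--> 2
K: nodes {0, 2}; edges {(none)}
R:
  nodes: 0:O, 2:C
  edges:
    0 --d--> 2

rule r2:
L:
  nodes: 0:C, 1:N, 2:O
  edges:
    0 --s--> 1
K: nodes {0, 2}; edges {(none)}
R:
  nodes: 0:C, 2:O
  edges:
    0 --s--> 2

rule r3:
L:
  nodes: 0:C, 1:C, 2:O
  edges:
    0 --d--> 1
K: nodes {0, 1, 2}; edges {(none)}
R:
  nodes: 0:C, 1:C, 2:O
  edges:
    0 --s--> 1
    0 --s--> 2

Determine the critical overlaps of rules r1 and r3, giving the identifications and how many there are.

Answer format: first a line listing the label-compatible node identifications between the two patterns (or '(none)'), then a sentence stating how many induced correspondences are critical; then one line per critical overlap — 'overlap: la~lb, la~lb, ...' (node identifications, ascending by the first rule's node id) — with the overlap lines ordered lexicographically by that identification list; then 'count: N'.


label-compatible node identifications between L(r1) and L(r3): 0~2, 1~2, 2~0, 2~1
3 of the induced correspondences are critical overlaps of r1 and r3.
overlap: 1~2
overlap: 1~2, 2~0
overlap: 1~2, 2~1
count: 3


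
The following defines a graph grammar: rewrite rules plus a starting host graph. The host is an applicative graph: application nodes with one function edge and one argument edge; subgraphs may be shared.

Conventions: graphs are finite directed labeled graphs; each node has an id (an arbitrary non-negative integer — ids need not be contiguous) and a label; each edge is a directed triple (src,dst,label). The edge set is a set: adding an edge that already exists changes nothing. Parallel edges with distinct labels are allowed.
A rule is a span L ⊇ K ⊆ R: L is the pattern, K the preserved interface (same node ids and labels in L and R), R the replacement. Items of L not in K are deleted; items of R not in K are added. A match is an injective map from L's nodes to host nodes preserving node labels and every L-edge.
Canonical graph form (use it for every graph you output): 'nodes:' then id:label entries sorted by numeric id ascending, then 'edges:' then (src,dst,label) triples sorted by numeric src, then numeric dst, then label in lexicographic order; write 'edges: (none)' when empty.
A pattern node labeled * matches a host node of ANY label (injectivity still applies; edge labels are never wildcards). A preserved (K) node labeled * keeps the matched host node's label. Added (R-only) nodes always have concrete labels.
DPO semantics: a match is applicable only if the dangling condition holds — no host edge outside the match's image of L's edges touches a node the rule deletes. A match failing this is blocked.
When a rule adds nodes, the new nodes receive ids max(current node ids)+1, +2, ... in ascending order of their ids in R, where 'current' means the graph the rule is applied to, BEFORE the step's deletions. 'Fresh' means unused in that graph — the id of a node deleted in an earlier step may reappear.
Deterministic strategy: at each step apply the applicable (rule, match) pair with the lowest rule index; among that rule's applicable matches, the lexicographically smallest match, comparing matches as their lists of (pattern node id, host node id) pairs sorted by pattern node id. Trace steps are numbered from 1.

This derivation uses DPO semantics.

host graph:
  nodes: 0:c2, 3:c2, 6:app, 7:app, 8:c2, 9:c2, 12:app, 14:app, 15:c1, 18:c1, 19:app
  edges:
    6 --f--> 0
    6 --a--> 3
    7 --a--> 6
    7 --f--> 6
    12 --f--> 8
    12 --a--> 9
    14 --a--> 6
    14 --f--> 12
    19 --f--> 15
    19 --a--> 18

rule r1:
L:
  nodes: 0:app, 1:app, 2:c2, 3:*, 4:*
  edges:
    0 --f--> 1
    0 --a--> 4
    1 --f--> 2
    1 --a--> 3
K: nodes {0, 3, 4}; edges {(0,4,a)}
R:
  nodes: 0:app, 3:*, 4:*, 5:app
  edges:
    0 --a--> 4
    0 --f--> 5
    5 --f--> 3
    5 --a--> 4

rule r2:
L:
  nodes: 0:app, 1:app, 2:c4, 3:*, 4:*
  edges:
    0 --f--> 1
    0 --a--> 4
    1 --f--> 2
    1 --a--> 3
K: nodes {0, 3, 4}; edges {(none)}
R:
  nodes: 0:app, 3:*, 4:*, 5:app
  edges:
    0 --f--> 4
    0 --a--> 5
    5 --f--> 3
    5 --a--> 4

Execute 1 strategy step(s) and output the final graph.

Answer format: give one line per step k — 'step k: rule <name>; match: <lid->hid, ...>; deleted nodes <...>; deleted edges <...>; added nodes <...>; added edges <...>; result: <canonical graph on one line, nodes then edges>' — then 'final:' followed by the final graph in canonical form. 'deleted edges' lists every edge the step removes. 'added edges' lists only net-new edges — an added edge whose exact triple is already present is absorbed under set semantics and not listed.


step 1: rule r1; match: 0->14, 1->12, 2->8, 3->9, 4->6; deleted nodes 8, 12; deleted edges (12,8,f); (12,9,a); (14,12,f); added nodes 20; added edges (14,20,f); (20,6,a); (20,9,f); result: nodes: 0:c2, 3:c2, 6:app, 7:app, 9:c2, 14:app, 15:c1, 18:c1, 19:app, 20:app edges: (6,0,f); (6,3,a); (7,6,a); (7,6,f); (14,6,a); (14,20,f); (19,15,f); (19,18,a); (20,6,a); (20,9,f)
final:
nodes: 0:c2, 3:c2, 6:app, 7:app, 9:c2, 14:app, 15:c1, 18:c1, 19:app, 20:app
edges: (6,0,f); (6,3,a); (7,6,a); (7,6,f); (14,6,a); (14,20,f); (19,15,f); (19,18,a); (20,6,a); (20,9,f)


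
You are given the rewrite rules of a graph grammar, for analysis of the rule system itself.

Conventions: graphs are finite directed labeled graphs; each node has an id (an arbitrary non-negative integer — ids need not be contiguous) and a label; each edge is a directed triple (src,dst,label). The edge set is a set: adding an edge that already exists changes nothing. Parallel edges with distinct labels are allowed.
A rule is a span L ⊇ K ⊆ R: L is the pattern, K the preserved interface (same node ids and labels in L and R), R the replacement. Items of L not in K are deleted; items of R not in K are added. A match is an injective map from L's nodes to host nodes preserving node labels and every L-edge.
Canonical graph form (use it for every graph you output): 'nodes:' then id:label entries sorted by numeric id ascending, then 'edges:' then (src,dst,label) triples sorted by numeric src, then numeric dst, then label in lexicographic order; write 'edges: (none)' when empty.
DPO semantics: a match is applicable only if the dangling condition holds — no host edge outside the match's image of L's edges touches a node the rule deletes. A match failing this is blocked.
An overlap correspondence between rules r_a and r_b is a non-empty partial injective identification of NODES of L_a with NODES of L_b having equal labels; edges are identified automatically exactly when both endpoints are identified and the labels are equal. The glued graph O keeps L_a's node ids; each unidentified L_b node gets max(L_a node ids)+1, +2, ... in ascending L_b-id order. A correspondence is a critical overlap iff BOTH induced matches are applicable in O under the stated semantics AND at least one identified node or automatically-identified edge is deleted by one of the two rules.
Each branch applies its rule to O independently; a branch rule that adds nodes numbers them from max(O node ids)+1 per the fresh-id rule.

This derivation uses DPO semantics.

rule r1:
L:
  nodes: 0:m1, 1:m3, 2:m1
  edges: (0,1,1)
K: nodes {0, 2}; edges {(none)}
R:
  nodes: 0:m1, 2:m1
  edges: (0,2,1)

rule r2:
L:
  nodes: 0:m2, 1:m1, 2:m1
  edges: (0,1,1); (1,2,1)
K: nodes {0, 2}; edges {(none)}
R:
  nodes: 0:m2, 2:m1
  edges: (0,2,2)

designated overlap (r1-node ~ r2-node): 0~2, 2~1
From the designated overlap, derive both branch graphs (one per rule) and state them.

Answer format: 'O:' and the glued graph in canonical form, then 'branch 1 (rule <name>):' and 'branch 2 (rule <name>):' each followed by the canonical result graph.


O:
nodes: 0:m1, 1:m3, 2:m1, 3:m2
edges: (0,1,1); (2,0,1); (3,2,1)
branch 1 (rule r1):
nodes: 0:m1, 2:m1, 3:m2
edges: (0,2,1); (2,0,1); (3,2,1)
branch 2 (rule r2):
nodes: 0:m1, 1:m3, 3:m2
edges: (0,1,1); (3,0,2)


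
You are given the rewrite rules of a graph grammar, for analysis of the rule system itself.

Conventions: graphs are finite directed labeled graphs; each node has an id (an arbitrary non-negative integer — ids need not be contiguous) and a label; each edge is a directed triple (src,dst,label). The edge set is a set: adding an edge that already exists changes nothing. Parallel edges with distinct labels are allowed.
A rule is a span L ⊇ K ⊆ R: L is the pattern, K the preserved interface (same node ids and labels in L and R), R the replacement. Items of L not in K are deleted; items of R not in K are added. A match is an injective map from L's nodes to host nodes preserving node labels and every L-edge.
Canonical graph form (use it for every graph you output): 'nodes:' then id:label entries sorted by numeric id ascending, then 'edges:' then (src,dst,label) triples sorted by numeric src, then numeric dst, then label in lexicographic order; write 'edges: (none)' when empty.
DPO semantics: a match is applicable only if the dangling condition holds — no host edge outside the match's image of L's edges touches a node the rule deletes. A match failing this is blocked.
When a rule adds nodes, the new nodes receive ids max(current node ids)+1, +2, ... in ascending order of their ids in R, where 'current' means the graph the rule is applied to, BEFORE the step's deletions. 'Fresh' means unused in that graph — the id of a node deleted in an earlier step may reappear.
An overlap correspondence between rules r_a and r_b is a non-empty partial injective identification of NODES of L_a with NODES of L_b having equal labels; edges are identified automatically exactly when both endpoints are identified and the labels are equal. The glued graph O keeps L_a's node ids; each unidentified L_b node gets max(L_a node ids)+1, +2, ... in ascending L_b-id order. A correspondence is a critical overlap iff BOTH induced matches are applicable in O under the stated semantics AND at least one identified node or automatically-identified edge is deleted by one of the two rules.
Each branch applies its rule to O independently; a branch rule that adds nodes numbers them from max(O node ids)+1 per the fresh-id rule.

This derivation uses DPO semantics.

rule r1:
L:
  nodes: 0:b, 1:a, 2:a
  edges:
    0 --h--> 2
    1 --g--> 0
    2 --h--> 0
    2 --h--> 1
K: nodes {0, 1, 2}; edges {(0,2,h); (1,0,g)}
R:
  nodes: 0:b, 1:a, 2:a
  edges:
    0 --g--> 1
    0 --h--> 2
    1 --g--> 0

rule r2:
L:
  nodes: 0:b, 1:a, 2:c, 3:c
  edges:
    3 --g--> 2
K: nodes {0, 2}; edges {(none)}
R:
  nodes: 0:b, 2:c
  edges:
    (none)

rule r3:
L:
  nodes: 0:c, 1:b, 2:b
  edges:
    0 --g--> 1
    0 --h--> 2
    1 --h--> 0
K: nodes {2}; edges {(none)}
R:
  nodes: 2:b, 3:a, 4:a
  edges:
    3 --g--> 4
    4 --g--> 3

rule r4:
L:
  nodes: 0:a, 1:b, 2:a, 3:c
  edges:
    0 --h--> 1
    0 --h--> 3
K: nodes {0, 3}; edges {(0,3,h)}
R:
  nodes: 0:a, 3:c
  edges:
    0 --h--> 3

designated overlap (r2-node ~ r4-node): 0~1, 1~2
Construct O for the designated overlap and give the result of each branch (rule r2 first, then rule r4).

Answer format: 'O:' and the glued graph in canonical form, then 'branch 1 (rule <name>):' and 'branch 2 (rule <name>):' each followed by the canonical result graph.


O:
nodes: 0:b, 1:a, 2:c, 3:c, 4:a, 5:c
edges: (3,2,g); (4,0,h); (4,5,h)
branch 1 (rule r2):
nodes: 0:b, 2:c, 4:a, 5:c
edges: (4,0,h); (4,5,h)
branch 2 (rule r4):
nodes: 2:c, 3:c, 4:a, 5:c
edges: (3,2,g); (4,5,h)


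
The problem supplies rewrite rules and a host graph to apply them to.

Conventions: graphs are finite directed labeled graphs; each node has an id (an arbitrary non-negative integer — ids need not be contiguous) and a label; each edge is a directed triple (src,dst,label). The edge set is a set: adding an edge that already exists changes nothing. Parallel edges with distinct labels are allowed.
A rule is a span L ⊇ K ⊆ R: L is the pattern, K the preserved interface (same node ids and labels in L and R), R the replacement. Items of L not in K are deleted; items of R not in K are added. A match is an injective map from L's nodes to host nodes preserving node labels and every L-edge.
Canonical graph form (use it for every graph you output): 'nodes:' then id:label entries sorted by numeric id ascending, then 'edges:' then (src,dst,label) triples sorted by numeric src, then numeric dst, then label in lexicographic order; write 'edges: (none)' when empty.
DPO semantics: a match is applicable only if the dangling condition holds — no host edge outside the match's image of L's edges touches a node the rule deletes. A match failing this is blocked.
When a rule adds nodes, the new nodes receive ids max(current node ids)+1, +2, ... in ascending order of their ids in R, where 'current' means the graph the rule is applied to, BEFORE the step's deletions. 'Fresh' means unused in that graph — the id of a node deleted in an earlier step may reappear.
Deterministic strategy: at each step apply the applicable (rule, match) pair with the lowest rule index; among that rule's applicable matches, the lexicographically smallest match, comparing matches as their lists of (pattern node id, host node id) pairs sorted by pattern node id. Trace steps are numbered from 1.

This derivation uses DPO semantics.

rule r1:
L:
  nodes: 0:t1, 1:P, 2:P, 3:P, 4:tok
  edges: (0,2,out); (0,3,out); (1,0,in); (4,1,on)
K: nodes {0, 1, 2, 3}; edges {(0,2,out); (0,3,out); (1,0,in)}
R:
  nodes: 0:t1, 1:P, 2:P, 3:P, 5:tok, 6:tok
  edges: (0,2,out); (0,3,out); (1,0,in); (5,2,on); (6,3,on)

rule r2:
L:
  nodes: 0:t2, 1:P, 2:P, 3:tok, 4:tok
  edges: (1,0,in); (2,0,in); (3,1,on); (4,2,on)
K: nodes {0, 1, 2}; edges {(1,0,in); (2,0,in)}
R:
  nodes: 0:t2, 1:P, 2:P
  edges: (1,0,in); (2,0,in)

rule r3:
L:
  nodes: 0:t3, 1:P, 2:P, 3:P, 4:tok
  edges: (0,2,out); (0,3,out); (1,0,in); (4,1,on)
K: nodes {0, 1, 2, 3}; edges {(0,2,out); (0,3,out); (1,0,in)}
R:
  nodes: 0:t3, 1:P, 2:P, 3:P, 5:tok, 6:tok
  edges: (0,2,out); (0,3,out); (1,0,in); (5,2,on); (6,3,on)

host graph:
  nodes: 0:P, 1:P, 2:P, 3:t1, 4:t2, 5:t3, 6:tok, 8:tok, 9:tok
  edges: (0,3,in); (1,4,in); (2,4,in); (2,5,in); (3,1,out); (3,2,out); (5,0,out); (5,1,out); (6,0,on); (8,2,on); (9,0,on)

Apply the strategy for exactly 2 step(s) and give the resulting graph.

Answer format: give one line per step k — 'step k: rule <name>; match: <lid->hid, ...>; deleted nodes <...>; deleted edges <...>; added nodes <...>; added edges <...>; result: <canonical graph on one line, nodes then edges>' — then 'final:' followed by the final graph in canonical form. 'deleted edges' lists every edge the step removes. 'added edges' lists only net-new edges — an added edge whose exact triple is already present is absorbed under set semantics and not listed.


step 1: rule r1; match: 0->3, 1->0, 2->1, 3->2, 4->6; deleted nodes 6; deleted edges (6,0,on); added nodes 10, 11; added edges (10,1,on); (11,2,on); result: nodes: 0:P, 1:P, 2:P, 3:t1, 4:t2, 5:t3, 8:tok, 9:tok, 10:tok, 11:tok edges: (0,3,in); (1,4,in); (2,4,in); (2,5,in); (3,1,out); (3,2,out); (5,0,out); (5,1,out); (8,2,on); (9,0,on); (10,1,on); (11,2,on)
step 2: rule r1; match: 0->3, 1->0, 2->1, 3->2, 4->9; deleted nodes 9; deleted edges (9,0,on); added nodes 12, 13; added edges (12,1,on); (13,2,on); result: nodes: 0:P, 1:P, 2:P, 3:t1, 4:t2, 5:t3, 8:tok, 10:tok, 11:tok, 12:tok, 13:tok edges: (0,3,in); (1,4,in); (2,4,in); (2,5,in); (3,1,out); (3,2,out); (5,0,out); (5,1,out); (8,2,on); (10,1,on); (11,2,on); (12,1,on); (13,2,on)
final:
nodes: 0:P, 1:P, 2:P, 3:t1, 4:t2, 5:t3, 8:tok, 10:tok, 11:tok, 12:tok, 13:tok
edges: (0,3,in); (1,4,in); (2,4,in); (2,5,in); (3,1,out); (3,2,out); (5,0,out); (5,1,out); (8,2,on); (10,1,on); (11,2,on); (12,1,on); (13,2,on)


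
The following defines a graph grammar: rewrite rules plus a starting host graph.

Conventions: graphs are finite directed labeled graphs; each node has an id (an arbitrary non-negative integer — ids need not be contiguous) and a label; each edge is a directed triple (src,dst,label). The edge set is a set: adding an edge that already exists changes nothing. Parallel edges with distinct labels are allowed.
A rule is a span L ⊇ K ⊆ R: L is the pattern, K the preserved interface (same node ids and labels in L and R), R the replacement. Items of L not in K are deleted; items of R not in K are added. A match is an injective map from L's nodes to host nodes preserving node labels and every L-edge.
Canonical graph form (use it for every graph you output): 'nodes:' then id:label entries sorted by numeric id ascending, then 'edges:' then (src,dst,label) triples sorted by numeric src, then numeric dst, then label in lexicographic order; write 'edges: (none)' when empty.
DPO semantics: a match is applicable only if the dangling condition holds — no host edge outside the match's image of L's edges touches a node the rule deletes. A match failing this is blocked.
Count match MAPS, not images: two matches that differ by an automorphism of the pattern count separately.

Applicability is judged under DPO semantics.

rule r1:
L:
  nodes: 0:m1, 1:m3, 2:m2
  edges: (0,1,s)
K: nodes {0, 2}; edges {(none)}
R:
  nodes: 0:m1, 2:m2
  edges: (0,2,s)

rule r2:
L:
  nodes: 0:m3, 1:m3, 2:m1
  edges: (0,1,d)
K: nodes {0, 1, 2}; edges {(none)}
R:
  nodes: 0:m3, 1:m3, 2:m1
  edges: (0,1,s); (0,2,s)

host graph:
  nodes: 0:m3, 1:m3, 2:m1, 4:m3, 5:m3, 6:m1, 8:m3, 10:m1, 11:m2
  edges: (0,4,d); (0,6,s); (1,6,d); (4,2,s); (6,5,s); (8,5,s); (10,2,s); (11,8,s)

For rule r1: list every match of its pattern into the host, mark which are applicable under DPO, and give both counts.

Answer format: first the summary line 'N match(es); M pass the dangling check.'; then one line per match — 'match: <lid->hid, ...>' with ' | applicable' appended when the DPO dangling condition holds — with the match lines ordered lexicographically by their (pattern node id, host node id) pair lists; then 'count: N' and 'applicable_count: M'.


1 match(es); 0 pass the dangling check.
match: 0->6, 1->5, 2->11
count: 1
applicable_count: 0


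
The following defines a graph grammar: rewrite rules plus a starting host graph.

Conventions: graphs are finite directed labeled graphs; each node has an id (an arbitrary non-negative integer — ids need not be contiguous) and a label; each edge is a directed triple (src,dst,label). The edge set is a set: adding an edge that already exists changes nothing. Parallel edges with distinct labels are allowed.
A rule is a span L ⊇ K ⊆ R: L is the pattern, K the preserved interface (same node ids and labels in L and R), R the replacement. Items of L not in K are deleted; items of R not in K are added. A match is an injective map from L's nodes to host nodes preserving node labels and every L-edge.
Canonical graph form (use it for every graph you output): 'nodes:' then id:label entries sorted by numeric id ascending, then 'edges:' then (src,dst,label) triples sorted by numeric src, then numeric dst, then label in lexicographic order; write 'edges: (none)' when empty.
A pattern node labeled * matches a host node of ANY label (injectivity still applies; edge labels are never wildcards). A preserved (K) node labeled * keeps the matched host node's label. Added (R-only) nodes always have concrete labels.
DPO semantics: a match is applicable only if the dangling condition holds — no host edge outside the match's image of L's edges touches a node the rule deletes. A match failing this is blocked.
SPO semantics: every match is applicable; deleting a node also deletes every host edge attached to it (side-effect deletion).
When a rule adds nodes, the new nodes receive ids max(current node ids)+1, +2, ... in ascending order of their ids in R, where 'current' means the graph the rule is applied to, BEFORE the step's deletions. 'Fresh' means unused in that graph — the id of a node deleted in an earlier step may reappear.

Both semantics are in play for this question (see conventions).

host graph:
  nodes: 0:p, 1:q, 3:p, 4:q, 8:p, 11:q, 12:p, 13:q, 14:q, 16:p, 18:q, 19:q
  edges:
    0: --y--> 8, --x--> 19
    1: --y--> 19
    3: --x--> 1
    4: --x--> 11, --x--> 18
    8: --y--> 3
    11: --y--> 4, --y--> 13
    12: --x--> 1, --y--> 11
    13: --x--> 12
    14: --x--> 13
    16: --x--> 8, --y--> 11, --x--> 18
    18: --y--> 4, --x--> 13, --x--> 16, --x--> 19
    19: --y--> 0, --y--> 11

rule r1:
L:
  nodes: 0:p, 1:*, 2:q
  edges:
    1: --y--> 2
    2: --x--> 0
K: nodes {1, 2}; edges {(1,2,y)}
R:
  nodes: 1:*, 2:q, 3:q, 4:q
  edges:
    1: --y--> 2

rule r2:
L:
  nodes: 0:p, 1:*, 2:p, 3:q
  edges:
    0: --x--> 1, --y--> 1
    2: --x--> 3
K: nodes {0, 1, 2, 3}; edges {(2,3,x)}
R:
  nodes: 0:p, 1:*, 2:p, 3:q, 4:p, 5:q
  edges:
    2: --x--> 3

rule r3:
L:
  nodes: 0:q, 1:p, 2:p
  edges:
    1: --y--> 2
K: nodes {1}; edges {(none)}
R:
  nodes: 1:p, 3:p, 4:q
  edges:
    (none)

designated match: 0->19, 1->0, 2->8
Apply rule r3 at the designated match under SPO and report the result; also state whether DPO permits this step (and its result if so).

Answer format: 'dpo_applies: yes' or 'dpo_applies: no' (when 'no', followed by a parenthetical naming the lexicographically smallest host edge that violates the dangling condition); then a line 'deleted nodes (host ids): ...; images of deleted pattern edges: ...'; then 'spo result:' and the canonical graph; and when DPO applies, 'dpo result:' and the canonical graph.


dpo_applies: no
(the rule deletes node 19, which keeps host edge (0,19,x) outside the match image — the dangling condition fails, DPO blocks; SPO proceeds and side-deletes such edges)
deleted nodes (host ids): 8, 19; images of deleted pattern edges: (0,8,y)
spo result:
nodes: 0:p, 1:q, 3:p, 4:q, 11:q, 12:p, 13:q, 14:q, 16:p, 18:q, 20:p, 21:q
edges: (3,1,x); (4,11,x); (4,18,x); (11,4,y); (11,13,y); (12,1,x); (12,11,y); (13,12,x); (14,13,x); (16,11,y); (16,18,x); (18,4,y); (18,13,x); (18,16,x)


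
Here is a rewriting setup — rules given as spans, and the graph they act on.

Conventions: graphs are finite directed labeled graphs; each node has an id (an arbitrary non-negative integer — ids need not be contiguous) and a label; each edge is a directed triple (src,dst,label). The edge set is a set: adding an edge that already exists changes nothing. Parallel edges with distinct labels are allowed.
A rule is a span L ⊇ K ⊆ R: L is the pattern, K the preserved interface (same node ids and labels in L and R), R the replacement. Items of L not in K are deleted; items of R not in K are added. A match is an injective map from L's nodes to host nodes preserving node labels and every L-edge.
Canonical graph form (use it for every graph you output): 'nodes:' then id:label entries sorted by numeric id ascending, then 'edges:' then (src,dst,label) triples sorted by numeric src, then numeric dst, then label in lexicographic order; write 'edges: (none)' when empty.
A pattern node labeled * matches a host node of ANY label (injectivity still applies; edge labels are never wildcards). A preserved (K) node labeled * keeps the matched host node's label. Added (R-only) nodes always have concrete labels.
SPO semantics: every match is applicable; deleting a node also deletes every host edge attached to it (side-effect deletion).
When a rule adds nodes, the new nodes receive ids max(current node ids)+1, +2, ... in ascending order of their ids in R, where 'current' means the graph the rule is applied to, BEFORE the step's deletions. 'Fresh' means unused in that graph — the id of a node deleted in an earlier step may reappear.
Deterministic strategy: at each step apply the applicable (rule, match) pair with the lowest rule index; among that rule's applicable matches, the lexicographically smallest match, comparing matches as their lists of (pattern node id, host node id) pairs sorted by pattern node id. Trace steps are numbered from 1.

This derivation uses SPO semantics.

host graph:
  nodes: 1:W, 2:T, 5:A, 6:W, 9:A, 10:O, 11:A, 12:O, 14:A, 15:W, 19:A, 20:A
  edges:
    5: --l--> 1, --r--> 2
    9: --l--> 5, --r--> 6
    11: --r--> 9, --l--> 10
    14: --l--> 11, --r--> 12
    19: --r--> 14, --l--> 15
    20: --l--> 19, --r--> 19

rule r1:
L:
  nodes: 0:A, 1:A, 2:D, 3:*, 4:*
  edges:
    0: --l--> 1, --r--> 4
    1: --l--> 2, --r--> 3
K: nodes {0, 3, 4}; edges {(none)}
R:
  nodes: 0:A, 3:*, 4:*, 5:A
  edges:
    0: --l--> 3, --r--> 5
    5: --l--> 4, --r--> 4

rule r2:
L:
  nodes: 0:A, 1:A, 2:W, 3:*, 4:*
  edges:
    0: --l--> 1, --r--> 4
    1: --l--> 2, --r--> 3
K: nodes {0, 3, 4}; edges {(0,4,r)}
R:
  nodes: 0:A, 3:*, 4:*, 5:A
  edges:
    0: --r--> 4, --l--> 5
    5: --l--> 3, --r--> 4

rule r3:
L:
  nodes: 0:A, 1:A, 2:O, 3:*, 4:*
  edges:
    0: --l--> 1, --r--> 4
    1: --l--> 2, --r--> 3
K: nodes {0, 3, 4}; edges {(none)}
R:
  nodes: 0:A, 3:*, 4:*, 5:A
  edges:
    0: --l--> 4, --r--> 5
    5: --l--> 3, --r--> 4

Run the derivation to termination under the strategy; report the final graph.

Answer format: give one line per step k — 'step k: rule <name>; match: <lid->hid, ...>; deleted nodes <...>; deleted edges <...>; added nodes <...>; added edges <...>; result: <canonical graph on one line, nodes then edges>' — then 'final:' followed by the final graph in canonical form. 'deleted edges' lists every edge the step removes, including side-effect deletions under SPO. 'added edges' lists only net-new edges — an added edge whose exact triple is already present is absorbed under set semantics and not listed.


step 1: rule r2; match: 0->9, 1->5, 2->1, 3->2, 4->6; deleted nodes 1, 5; deleted edges (5,1,l); (5,2,r); (9,5,l); added nodes 21; added edges (9,21,l); (21,2,l); (21,6,r); result: nodes: 2:T, 6:W, 9:A, 10:O, 11:A, 12:O, 14:A, 15:W, 19:A, 20:A, 21:A edges: (9,6,r); (9,21,l); (11,9,r); (11,10,l); (14,11,l); (14,12,r); (19,14,r); (19,15,l); (20,19,l); (20,19,r); (21,2,l); (21,6,r)
step 2: rule r3; match: 0->14, 1->11, 2->10, 3->9, 4->12; deleted nodes 10, 11; deleted edges (11,9,r); (11,10,l); (14,11,l); (14,12,r); added nodes 22; added edges (14,12,l); (14,22,r); (22,9,l); (22,12,r); result: nodes: 2:T, 6:W, 9:A, 12:O, 14:A, 15:W, 19:A, 20:A, 21:A, 22:A edges: (9,6,r); (9,21,l); (14,12,l); (14,22,r); (19,14,r); (19,15,l); (20,19,l); (20,19,r); (21,2,l); (21,6,r); (22,9,l); (22,12,r)
final:
nodes: 2:T, 6:W, 9:A, 12:O, 14:A, 15:W, 19:A, 20:A, 21:A, 22:A
edges: (9,6,r); (9,21,l); (14,12,l); (14,22,r); (19,14,r); (19,15,l); (20,19,l); (20,19,r); (21,2,l); (21,6,r); (22,9,l); (22,12,r)


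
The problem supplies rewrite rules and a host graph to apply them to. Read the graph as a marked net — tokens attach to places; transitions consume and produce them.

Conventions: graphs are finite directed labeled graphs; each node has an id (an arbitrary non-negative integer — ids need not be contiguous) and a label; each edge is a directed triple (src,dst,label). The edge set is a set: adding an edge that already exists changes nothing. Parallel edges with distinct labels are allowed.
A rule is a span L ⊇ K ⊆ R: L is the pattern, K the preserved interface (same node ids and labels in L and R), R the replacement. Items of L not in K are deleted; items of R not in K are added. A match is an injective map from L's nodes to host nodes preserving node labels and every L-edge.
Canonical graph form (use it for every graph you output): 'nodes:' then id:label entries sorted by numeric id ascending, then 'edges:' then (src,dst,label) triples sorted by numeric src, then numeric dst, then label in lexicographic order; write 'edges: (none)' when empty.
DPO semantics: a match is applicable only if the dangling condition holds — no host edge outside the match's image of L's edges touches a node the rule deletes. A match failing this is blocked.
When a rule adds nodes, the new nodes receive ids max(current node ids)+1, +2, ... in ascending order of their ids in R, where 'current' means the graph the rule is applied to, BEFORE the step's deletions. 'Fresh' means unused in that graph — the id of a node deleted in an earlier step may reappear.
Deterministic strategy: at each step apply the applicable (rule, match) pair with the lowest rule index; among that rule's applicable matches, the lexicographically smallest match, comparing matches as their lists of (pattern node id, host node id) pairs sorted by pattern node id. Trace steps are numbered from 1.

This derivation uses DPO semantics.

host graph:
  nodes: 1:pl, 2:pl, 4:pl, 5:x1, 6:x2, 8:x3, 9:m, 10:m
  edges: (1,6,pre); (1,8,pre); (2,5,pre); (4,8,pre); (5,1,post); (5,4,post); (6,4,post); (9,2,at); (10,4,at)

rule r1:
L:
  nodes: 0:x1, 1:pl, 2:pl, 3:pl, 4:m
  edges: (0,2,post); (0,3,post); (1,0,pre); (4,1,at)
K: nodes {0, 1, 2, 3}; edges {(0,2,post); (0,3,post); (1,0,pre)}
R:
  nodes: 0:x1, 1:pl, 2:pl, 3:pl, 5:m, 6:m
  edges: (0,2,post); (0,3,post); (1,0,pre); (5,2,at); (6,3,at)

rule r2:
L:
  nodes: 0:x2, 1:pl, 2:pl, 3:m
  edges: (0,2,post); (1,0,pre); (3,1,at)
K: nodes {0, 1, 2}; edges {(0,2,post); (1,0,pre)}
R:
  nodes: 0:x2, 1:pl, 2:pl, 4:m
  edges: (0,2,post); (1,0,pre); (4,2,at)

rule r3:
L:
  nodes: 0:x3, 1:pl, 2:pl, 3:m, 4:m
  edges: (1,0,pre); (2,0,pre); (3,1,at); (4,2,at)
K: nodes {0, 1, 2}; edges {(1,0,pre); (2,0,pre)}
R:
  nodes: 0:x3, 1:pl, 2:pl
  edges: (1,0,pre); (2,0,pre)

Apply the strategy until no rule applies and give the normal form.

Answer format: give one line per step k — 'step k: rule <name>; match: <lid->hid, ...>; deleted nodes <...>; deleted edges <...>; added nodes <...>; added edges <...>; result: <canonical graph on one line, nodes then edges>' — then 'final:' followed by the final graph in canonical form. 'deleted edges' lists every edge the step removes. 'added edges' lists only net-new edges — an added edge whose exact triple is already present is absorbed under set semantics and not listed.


step 1: rule r1; match: 0->5, 1->2, 2->1, 3->4, 4->9; deleted nodes 9; deleted edges (9,2,at); added nodes 11, 12; added edges (11,1,at); (12,4,at); result: nodes: 1:pl, 2:pl, 4:pl, 5:x1, 6:x2, 8:x3, 10:m, 11:m, 12:m edges: (1,6,pre); (1,8,pre); (2,5,pre); (4,8,pre); (5,1,post); (5,4,post); (6,4,post); (10,4,at); (11,1,at); (12,4,at)
step 2: rule r2; match: 0->6, 1->1, 2->4, 3->11; deleted nodes 11; deleted edges (11,1,at); added nodes 13; added edges (13,4,at); result: nodes: 1:pl, 2:pl, 4:pl, 5:x1, 6:x2, 8:x3, 10:m, 12:m, 13:m edges: (1,6,pre); (1,8,pre); (2,5,pre); (4,8,pre); (5,1,post); (5,4,post); (6,4,post); (10,4,at); (12,4,at); (13,4,at)
final:
nodes: 1:pl, 2:pl, 4:pl, 5:x1, 6:x2, 8:x3, 10:m, 12:m, 13:m
edges: (1,6,pre); (1,8,pre); (2,5,pre); (4,8,pre); (5,1,post); (5,4,post); (6,4,post); (10,4,at); (12,4,at); (13,4,at)


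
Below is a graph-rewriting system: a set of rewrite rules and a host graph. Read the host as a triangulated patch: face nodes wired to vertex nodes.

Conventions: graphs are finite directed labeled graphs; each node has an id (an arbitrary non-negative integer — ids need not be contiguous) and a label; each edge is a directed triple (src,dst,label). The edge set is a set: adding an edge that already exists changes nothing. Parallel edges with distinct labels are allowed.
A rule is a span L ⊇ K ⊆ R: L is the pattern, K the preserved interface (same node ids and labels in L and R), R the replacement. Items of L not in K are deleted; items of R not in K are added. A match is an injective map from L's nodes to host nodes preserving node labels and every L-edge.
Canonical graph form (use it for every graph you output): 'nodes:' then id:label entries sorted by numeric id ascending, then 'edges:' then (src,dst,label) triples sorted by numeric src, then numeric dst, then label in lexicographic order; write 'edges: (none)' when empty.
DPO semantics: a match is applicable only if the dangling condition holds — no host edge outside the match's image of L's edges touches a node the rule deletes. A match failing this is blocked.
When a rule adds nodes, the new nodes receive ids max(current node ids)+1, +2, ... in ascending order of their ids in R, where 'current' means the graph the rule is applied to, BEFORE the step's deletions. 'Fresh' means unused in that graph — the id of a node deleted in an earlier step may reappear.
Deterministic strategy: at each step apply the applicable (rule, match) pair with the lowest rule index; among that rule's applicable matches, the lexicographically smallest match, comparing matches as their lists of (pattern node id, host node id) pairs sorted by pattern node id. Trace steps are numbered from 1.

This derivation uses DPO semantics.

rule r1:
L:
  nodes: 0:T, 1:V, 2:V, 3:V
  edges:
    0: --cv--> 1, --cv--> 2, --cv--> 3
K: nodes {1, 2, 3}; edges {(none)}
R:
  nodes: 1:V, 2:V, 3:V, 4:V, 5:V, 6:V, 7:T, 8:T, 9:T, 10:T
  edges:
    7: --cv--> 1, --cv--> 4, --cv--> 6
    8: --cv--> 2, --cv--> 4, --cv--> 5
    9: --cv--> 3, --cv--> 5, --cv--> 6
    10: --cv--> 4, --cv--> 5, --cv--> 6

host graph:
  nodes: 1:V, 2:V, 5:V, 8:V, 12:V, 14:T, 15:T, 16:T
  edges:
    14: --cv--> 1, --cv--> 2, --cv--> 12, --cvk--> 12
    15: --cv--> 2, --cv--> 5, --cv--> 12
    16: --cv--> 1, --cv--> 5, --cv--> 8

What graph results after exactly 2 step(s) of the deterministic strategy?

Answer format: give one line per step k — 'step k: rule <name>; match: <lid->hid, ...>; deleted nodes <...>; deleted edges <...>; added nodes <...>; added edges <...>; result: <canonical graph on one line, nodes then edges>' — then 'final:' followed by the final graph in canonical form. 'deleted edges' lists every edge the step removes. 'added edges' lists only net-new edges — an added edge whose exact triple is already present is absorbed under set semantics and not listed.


step 1: rule r1; match: 0->15, 1->2, 2->5, 3->12; deleted nodes 15; deleted edges (15,2,cv); (15,5,cv); (15,12,cv); added nodes 17, 18, 19, 20, 21, 22, 23; added edges (20,2,cv); (20,17,cv); (20,19,cv); (21,5,cv); (21,17,cv); (21,18,cv); (22,12,cv); (22,18,cv); (22,19,cv); (23,17,cv); (23,18,cv); (23,19,cv); result: nodes: 1:V, 2:V, 5:V, 8:V, 12:V, 14:T, 16:T, 17:V, 18:V, 19:V, 20:T, 21:T, 22:T, 23:T edges: (14,1,cv); (14,2,cv); (14,12,cv); (14,12,cvk); (16,1,cv); (16,5,cv); (16,8,cv); (20,2,cv); (20,17,cv); (20,19,cv); (21,5,cv); (21,17,cv); (21,18,cv); (22,12,cv); (22,18,cv); (22,19,cv); (23,17,cv); (23,18,cv); (23,19,cv)
step 2: rule r1; match: 0->16, 1->1, 2->5, 3->8; deleted nodes 16; deleted edges (16,1,cv); (16,5,cv); (16,8,cv); added nodes 24, 25, 26, 27, 28, 29, 30; added edges (27,1,cv); (27,24,cv); (27,26,cv); (28,5,cv); (28,24,cv); (28,25,cv); (29,8,cv); (29,25,cv); (29,26,cv); (30,24,cv); (30,25,cv); (30,26,cv); result: nodes: 1:V, 2:V, 5:V, 8:V, 12:V, 14:T, 17:V, 18:V, 19:V, 20:T, 21:T, 22:T, 23:T, 24:V, 25:V, 26:V, 27:T, 28:T, 29:T, 30:T edges: (14,1,cv); (14,2,cv); (14,12,cv); (14,12,cvk); (20,2,cv); (20,17,cv); (20,19,cv); (21,5,cv); (21,17,cv); (21,18,cv); (22,12,cv); (22,18,cv); (22,19,cv); (23,17,cv); (23,18,cv); (23,19,cv); (27,1,cv); (27,24,cv); (27,26,cv); (28,5,cv); (28,24,cv); (28,25,cv); (29,8,cv); (29,25,cv); (29,26,cv); (30,24,cv); (30,25,cv); (30,26,cv)
final:
nodes: 1:V, 2:V, 5:V, 8:V, 12:V, 14:T, 17:V, 18:V, 19:V, 20:T, 21:T, 22:T, 23:T, 24:V, 25:V, 26:V, 27:T, 28:T, 29:T, 30:T
edges: (14,1,cv); (14,2,cv); (14,12,cv); (14,12,cvk); (20,2,cv); (20,17,cv); (20,19,cv); (21,5,cv); (21,17,cv); (21,18,cv); (22,12,cv); (22,18,cv); (22,19,cv); (23,17,cv); (23,18,cv); (23,19,cv); (27,1,cv); (27,24,cv); (27,26,cv); (28,5,cv); (28,24,cv); (28,25,cv); (29,8,cv); (29,25,cv); (29,26,cv); (30,24,cv); (30,25,cv); (30,26,cv)


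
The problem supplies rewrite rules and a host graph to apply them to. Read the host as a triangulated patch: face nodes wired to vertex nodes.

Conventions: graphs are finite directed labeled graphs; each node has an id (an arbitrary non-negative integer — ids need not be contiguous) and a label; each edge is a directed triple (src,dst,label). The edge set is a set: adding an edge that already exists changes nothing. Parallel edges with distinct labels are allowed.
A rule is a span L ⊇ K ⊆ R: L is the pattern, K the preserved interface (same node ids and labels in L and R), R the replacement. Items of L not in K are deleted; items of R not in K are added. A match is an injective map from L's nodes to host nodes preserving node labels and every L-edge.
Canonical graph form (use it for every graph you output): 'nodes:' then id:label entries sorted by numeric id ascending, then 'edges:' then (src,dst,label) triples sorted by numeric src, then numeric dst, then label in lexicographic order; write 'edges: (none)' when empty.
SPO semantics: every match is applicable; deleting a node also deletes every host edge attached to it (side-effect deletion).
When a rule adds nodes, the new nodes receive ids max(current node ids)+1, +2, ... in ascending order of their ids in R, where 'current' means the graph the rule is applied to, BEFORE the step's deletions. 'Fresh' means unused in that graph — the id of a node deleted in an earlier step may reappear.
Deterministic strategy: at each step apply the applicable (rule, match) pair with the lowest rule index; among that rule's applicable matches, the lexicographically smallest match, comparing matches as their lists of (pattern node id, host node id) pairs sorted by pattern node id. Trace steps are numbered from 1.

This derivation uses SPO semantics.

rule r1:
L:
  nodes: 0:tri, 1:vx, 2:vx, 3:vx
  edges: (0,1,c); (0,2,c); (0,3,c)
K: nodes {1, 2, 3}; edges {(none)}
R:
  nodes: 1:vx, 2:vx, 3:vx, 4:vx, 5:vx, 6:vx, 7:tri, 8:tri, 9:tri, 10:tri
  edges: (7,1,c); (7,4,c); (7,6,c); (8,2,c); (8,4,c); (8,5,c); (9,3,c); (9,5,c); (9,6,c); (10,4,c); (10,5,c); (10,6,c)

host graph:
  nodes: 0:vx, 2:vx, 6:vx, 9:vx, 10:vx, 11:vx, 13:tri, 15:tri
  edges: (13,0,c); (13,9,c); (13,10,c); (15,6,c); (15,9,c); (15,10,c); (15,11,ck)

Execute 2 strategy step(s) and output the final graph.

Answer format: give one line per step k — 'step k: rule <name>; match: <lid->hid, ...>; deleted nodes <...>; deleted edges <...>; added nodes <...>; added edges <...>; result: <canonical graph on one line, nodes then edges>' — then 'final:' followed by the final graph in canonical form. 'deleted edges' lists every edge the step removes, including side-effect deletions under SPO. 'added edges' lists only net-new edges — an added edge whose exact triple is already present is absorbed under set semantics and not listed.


step 1: rule r1; match: 0->13, 1->0, 2->9, 3->10; deleted nodes 13; deleted edges (13,0,c); (13,9,c); (13,10,c); added nodes 16, 17, 18, 19, 20, 21, 22; added edges (19,0,c); (19,16,c); (19,18,c); (20,9,c); (20,16,c); (20,17,c); (21,10,c); (21,17,c); (21,18,c); (22,16,c); (22,17,c); (22,18,c); result: nodes: 0:vx, 2:vx, 6:vx, 9:vx, 10:vx, 11:vx, 15:tri, 16:vx, 17:vx, 18:vx, 19:tri, 20:tri, 21:tri, 22:tri edges: (15,6,c); (15,9,c); (15,10,c); (15,11,ck); (19,0,c); (19,16,c); (19,18,c); (20,9,c); (20,16,c); (20,17,c); (21,10,c); (21,17,c); (21,18,c); (22,16,c); (22,17,c); (22,18,c)
step 2: rule r1; match: 0->15, 1->6, 2->9, 3->10; deleted nodes 15; deleted edges (15,6,c); (15,9,c); (15,10,c); (15,11,ck); added nodes 23, 24, 25, 26, 27, 28, 29; added edges (26,6,c); (26,23,c); (26,25,c); (27,9,c); (27,23,c); (27,24,c); (28,10,c); (28,24,c); (28,25,c); (29,23,c); (29,24,c); (29,25,c); result: nodes: 0:vx, 2:vx, 6:vx, 9:vx, 10:vx, 11:vx, 16:vx, 17:vx, 18:vx, 19:tri, 20:tri, 21:tri, 22:tri, 23:vx, 24:vx, 25:vx, 26:tri, 27:tri, 28:tri, 29:tri edges: (19,0,c); (19,16,c); (19,18,c); (20,9,c); (20,16,c); (20,17,c); (21,10,c); (21,17,c); (21,18,c); (22,16,c); (22,17,c); (22,18,c); (26,6,c); (26,23,c); (26,25,c); (27,9,c); (27,23,c); (27,24,c); (28,10,c); (28,24,c); (28,25,c); (29,23,c); (29,24,c); (29,25,c)
final:
nodes: 0:vx, 2:vx, 6:vx, 9:vx, 10:vx, 11:vx, 16:vx, 17:vx, 18:vx, 19:tri, 20:tri, 21:tri, 22:tri, 23:vx, 24:vx, 25:vx, 26:tri, 27:tri, 28:tri, 29:tri
edges: (19,0,c); (19,16,c); (19,18,c); (20,9,c); (20,16,c); (20,17,c); (21,10,c); (21,17,c); (21,18,c); (22,16,c); (22,17,c); (22,18,c); (26,6,c); (26,23,c); (26,25,c); (27,9,c); (27,23,c); (27,24,c); (28,10,c); (28,24,c); (28,25,c); (29,23,c); (29,24,c); (29,25,c)
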